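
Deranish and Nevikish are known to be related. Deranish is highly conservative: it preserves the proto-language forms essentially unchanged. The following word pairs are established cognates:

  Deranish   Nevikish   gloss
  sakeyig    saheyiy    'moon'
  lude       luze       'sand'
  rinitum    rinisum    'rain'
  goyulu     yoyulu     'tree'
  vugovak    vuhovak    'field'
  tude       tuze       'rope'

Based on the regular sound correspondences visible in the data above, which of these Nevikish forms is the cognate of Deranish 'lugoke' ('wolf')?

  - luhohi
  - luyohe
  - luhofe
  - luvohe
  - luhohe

vugovak ~ vuhovak — Deranish g corresponds to Nevikish h between vowels (before a back vowel).
sakeyig ~ saheyiy — Deranish k corresponds to Nevikish h between vowels (before a front vowel).
Applying these to Deranish 'lugoke':
  lugoke → luhoke   (g→h between vowels (before a back vowel))
  luhoke → luhohe   (k→h between vowels (before a front vowel))
So the Nevikish cognate is 'luhohe'.

luhohe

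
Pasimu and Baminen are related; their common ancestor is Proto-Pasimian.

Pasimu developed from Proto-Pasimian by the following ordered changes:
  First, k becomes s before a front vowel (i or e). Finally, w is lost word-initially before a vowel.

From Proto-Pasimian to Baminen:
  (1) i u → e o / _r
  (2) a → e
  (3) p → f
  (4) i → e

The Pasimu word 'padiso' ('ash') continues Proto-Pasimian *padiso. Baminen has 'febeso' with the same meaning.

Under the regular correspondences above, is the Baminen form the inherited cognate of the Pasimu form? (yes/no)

no

Derive the expected Baminen reflex of *padiso:
Baminen: start from *padiso.
  rule 1: no change — padiso
  rule 2 (vowel merger): padiso → pediso
  rule 3 (unconditioned shift): pediso → fediso
  rule 4 (vowel merger): fediso → fedeso
  ⇒ Baminen fedeso
The regular Baminen reflex would be 'fedeso', but the attested form is 'febeso'. The correspondence is irregular, so they are not cognates (the Baminen form has a different source).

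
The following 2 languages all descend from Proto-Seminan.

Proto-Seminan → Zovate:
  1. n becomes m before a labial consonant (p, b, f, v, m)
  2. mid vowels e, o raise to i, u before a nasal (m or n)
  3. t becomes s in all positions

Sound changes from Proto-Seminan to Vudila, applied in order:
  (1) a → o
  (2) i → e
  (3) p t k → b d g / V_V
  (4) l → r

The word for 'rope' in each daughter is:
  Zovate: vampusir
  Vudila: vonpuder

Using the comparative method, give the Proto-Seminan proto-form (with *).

*vanputir

Position 3: Zovate has m, Vudila has n. Vudila preserves n here (none of its changes turn any other segment into n), so the proto-segment is *n.
Position 6: Zovate has s, Vudila has d. Taking the neighbouring segments as reconstructed: Zovate s could go back to *t or *s; Vudila d could go back to *t or *d — the one source consistent with every daughter is *t.
Verify the candidate proto-form against each daughter:
Zovate: *vanputir
  vanputir → vamputir   [nasal place assimilation]
  vamputir (rule 2 does not apply)
  vamputir → vampusir   [unconditioned shift]
  giving Zovate vampusir.
Vudila: *vanputir
  vanputir → vonputir   [vowel merger]
  vonputir → vonputer   [vowel merger]
  vonputer → vonpuder   [intervocalic voicing]
  vonpuder (rule 4 does not apply)
  giving Vudila vonpuder.
No other proto-form is consistent with every reflex, so the reconstruction is *vanputir.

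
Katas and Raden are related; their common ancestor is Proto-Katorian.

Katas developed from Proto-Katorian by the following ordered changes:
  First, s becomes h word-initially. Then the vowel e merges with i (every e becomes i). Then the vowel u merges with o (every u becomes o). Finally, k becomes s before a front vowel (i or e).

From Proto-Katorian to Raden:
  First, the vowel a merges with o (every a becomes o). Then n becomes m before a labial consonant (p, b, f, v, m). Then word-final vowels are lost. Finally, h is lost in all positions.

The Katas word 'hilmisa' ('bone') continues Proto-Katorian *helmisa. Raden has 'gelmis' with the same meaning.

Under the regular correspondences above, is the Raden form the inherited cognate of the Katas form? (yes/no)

no

Derive the expected Raden reflex of *helmisa:
Raden: *helmisa
  helmisa → helmiso   [vowel merger]
  helmiso (rule 2 does not apply)
  helmiso → helmis   [apocope]
  helmis → elmis   [h-loss]
  giving Raden elmis.
The regular Raden reflex would be 'elmis', but the attested form is 'gelmis'. The correspondence is irregular, so they are not cognates (the Raden form has a different source).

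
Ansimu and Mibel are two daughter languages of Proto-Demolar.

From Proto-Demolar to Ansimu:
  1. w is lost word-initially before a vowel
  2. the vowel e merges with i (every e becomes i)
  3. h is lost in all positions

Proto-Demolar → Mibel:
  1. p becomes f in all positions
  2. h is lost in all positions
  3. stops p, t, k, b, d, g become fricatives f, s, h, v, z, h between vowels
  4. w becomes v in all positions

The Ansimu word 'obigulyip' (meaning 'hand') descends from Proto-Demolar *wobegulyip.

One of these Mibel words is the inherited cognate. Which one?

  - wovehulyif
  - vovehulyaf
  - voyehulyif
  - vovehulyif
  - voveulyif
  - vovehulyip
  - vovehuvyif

Mibel: start from *wobegulyip.
  rule 1 (unconditioned shift): wobegulyip → wobegulyif
  rule 2: no change — wobegulyif
  rule 3 (intervocalic lenition): wobegulyif → wovehulyif
  rule 4 (unconditioned shift): wovehulyif → vovehulyif
  ⇒ Mibel vovehulyif
Only 'vovehulyif' matches the regular Mibel development of *wobegulyip.

vovehulyif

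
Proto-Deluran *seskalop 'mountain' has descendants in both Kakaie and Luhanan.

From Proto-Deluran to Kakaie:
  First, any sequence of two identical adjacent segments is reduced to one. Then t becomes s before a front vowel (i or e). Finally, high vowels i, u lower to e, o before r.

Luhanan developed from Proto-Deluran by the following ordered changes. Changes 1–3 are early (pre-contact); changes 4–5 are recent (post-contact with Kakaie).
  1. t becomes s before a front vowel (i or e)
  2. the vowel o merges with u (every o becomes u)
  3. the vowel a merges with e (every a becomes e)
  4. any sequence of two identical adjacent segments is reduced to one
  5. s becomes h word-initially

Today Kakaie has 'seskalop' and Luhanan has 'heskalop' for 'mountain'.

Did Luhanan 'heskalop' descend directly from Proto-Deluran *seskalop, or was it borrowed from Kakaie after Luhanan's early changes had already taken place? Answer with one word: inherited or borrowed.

borrowed

If inherited, *seskalop would pass through all of Luhanan's changes:
Luhanan: *seskalop
  seskalop (rule 1 does not apply)
  seskalop → seskalup   [vowel merger]
  seskalup → seskelup   [vowel merger]
  seskelup (rule 4 does not apply)
  seskelup → heskelup   [debuccalisation]
  giving Luhanan heskelup.
If borrowed from Kakaie 'seskalop' after the early changes, it would undergo only the recent ones:
  rule 4 (degemination): no change (seskalop)
  rule 5 (debuccalisation): seskalop → heskalop
  ⇒ as a loan: heskalop
Luhanan 'heskalop' matches the loan outcome 'heskalop', not the inherited 'heskelup' — it skipped the early Luhanan changes, so it was borrowed from Kakaie.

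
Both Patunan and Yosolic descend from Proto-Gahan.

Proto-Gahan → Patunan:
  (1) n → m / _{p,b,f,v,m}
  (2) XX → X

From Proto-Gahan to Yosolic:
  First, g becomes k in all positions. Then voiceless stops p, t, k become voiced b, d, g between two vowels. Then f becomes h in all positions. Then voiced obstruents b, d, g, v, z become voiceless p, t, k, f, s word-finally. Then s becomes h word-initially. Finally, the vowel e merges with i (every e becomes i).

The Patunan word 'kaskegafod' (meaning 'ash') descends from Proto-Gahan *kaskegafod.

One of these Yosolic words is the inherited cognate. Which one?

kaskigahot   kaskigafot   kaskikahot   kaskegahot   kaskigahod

kaskigahot

Yosolic: *kaskegafod
  kaskegafod → kaskekafod   [unconditioned shift]
  kaskekafod → kaskegafod   [intervocalic voicing]
  kaskegafod → kaskegahod   [unconditioned shift]
  kaskegahod → kaskegahot   [final devoicing]
  kaskegahot (rule 5 does not apply)
  kaskegahot → kaskigahot   [vowel merger]
  giving Yosolic kaskigahot.
The other candidates each miss or misapply at least one Yosolic change.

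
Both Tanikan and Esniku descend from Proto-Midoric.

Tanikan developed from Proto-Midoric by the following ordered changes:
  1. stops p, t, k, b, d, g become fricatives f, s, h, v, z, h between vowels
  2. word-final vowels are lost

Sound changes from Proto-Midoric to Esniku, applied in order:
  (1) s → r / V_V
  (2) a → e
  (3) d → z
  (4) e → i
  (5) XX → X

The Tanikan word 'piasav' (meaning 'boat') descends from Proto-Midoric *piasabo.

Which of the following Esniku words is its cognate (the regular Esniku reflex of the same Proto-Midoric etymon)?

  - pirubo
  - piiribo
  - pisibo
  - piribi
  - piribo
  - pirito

Esniku: start from *piasabo.
  rule 1 (rhotacism): piasabo → piarabo
  rule 2 (vowel merger): piarabo → pierebo
  rule 3: no change — pierebo
  rule 4 (vowel merger): pierebo → piiribo
  rule 5 (degemination): piiribo → piribo
  ⇒ Esniku piribo
Only 'piribo' matches the regular Esniku development of *piasabo.

piribo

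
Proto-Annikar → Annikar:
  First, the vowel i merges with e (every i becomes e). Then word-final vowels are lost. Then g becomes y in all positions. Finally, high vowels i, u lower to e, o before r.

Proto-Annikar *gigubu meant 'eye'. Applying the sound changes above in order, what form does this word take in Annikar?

yeyub

Annikar: *gigubu
  gigubu → gegubu   [vowel merger]
  gegubu → gegub   [apocope]
  gegub → yeyub   [unconditioned shift]
  yeyub (rule 4 does not apply)
  giving Annikar yeyub.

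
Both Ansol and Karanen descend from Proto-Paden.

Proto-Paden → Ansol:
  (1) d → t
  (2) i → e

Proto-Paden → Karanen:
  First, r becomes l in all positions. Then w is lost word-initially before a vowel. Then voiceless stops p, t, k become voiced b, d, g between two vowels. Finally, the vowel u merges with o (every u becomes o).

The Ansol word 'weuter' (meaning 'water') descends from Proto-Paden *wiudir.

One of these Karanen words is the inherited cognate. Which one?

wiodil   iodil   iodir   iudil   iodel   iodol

Karanen: *wiudir
  wiudir → wiudil   [unconditioned shift]
  wiudil → iudil   [glide loss]
  iudil (rule 3 does not apply)
  iudil → iodil   [vowel merger]
  giving Karanen iodil.
Only 'iodil' matches the regular Karanen development of *wiudir.

iodil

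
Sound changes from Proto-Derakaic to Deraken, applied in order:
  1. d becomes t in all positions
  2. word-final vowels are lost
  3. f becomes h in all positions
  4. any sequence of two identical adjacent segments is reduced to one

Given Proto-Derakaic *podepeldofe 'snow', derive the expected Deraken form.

potepeltoh

Deraken: *podepeldofe > potepeltofe > potepeltof > potepeltoh  (by unconditioned shift, apocope, unconditioned shift)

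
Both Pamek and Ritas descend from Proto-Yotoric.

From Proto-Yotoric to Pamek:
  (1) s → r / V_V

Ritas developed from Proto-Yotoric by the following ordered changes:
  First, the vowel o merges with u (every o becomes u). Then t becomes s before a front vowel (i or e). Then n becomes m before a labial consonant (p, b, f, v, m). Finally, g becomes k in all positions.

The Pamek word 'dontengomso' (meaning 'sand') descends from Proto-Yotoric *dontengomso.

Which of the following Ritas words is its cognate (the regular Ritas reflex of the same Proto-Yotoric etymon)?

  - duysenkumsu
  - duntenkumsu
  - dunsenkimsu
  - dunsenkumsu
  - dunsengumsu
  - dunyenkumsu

Ritas: *dontengomso
  dontengomso → duntengumsu   [vowel merger]
  duntengumsu → dunsengumsu   [palatalisation]
  dunsengumsu (rule 3 does not apply)
  dunsengumsu → dunsenkumsu   [unconditioned shift]
  giving Ritas dunsenkumsu.

dunsenkumsu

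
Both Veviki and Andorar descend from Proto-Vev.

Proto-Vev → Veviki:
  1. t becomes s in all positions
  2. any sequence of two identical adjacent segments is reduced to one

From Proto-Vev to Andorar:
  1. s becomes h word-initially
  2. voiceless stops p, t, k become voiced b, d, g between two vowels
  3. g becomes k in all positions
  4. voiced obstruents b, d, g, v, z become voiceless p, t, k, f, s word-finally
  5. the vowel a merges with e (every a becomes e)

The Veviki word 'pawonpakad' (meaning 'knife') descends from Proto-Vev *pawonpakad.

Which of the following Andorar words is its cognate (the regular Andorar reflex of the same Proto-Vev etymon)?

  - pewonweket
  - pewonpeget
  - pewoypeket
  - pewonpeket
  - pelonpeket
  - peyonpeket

pewonpeket

Andorar: start from *pawonpakad.
  rule 1: no change — pawonpakad
  rule 2 (intervocalic voicing): pawonpakad → pawonpagad
  rule 3 (unconditioned shift): pawonpagad → pawonpakad
  rule 4 (final devoicing): pawonpakad → pawonpakat
  rule 5 (vowel merger): pawonpakat → pewonpeket
  ⇒ Andorar pewonpeket
Among the options, 'pewonpeket' alone shows every Andorar change applied in order.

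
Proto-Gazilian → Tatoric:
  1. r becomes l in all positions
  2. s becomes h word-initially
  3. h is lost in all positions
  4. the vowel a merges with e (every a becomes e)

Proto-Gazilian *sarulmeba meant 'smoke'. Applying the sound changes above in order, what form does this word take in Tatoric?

Tatoric: *sarulmeba
  sarulmeba → salulmeba   [unconditioned shift]
  salulmeba → halulmeba   [debuccalisation]
  halulmeba → alulmeba   [h-loss]
  alulmeba → elulmebe   [vowel merger]
  giving Tatoric elulmebe.

elulmebe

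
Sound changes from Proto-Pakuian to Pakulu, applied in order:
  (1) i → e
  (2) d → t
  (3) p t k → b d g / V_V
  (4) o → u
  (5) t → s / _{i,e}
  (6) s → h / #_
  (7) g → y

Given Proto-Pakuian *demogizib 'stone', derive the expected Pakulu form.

Pakulu: *demogizib > demogezeb > temogezeb > temugezeb > semugezeb > hemugezeb > hemuyezeb  (by vowel merger, unconditioned shift, vowel merger, palatalisation, debuccalisation, unconditioned shift)

hemuyezeb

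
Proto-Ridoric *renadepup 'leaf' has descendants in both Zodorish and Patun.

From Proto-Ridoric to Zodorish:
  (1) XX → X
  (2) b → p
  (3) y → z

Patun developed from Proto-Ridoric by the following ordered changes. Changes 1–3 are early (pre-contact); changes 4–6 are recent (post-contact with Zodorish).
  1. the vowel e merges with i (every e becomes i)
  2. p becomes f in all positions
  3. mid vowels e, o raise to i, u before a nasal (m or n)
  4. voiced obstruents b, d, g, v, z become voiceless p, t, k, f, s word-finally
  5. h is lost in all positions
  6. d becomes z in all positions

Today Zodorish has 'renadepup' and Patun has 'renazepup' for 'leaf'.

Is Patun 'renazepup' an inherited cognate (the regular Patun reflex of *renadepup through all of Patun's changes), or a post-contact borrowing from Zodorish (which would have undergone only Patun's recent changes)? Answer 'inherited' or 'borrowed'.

If inherited, *renadepup would pass through all of Patun's changes:
Patun: start from *renadepup.
  rule 1 (vowel merger): renadepup → rinadipup
  rule 2 (unconditioned shift): rinadipup → rinadifuf
  rule 3: no change — rinadifuf
  rule 4: no change — rinadifuf
  rule 5: no change — rinadifuf
  rule 6 (unconditioned shift): rinadifuf → rinazifuf
  ⇒ Patun rinazifuf
If borrowed from Zodorish 'renadepup' after the early changes, it would undergo only the recent ones:
  rule 4 (final devoicing): no change (renadepup)
  rule 5 (h-loss): no change (renadepup)
  rule 6 (unconditioned shift): renadepup → renazepup
  ⇒ as a loan: renazepup
Patun 'renazepup' matches the loan outcome 'renazepup', not the inherited 'rinazifuf' — it skipped the early Patun changes, so it was borrowed from Zodorish.

borrowed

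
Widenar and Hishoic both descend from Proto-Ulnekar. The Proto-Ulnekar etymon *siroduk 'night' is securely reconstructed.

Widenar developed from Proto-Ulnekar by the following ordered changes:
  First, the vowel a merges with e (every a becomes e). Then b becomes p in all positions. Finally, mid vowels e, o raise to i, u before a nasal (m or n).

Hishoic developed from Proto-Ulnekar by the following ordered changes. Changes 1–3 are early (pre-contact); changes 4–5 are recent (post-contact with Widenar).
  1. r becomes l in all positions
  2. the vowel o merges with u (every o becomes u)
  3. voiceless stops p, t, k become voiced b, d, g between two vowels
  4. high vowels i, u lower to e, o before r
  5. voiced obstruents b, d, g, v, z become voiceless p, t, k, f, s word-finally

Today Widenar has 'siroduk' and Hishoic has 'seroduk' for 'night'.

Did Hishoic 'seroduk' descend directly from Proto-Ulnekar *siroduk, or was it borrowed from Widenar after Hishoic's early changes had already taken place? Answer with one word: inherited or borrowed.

borrowed

If inherited, *siroduk would pass through all of Hishoic's changes:
Hishoic: start from *siroduk.
  rule 1 (unconditioned shift): siroduk → siloduk
  rule 2 (vowel merger): siloduk → siluduk
  rule 3: no change — siluduk
  rule 4: no change — siluduk
  rule 5: no change — siluduk
  ⇒ Hishoic siluduk
If borrowed from Widenar 'siroduk' after the early changes, it would undergo only the recent ones:
  rule 4 (pre-rhotic lowering): siroduk → seroduk
  rule 5 (final devoicing): no change (seroduk)
  ⇒ as a loan: seroduk
Hishoic 'seroduk' matches the loan outcome 'seroduk', not the inherited 'siluduk' — it skipped the early Hishoic changes, so it was borrowed from Widenar.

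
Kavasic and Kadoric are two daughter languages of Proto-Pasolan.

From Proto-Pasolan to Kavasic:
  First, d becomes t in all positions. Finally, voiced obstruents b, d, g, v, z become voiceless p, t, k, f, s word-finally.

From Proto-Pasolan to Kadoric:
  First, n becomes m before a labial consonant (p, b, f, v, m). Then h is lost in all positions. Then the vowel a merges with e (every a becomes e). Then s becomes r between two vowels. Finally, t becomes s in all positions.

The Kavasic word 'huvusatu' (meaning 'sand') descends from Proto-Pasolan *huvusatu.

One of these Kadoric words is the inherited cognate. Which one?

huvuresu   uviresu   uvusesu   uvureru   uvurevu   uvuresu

Kadoric: *huvusatu > uvusatu > uvusetu > uvuretu > uvuresu  (by h-loss, vowel merger, rhotacism, unconditioned shift)
The other candidates each miss or misapply at least one Kadoric change.

uvuresu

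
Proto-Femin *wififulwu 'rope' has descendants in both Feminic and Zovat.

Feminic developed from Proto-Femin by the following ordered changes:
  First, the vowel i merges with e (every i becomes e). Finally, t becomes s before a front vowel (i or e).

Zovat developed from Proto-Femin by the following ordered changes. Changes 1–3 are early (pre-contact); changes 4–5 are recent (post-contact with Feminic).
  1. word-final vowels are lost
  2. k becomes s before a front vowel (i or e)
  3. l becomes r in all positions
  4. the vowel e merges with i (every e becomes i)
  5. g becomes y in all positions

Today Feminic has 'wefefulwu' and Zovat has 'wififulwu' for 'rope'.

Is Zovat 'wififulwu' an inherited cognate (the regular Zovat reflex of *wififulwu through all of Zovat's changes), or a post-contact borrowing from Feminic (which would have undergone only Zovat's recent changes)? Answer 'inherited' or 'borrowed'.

borrowed

If inherited, *wififulwu would pass through all of Zovat's changes:
Zovat: *wififulwu > wififulw > wififurw  (by apocope, unconditioned shift)
If borrowed from Feminic 'wefefulwu' after the early changes, it would undergo only the recent ones:
  rule 4 (vowel merger): wefefulwu → wififulwu
  rule 5 (unconditioned shift): no change (wififulwu)
  ⇒ as a loan: wififulwu
Zovat 'wififulwu' matches the loan outcome 'wififulwu', not the inherited 'wififurw' — it skipped the early Zovat changes, so it was borrowed from Feminic.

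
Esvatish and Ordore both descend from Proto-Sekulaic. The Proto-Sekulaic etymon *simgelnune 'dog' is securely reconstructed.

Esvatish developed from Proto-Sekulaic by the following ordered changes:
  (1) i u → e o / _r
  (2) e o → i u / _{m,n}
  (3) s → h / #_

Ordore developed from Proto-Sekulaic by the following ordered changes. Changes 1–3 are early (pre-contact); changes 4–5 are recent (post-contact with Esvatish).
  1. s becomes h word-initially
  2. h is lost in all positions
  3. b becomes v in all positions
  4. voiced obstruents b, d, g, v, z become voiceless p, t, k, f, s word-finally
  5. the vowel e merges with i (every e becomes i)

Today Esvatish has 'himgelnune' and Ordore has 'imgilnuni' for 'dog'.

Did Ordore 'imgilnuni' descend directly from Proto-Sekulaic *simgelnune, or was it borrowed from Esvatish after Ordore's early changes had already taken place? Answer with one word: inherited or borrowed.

inherited

If inherited, *simgelnune would pass through all of Ordore's changes:
Ordore: *simgelnune > himgelnune > imgelnune > imgilnuni  (by debuccalisation, h-loss, vowel merger)
If borrowed from Esvatish 'himgelnune' after the early changes, it would undergo only the recent ones:
  rule 4 (final devoicing): no change (himgelnune)
  rule 5 (vowel merger): himgelnune → himgilnuni
  ⇒ as a loan: himgilnuni
Ordore 'imgilnuni' matches the inherited outcome exactly, so it is an inherited cognate, not a loan.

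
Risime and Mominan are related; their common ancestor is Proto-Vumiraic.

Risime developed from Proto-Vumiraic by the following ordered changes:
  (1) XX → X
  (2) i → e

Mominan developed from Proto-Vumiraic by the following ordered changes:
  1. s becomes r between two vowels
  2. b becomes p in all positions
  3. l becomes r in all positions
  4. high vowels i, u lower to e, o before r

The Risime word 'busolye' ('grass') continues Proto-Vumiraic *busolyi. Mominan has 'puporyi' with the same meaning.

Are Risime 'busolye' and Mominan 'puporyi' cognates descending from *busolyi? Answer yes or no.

Derive the expected Mominan reflex of *busolyi:
Mominan: *busolyi
  busolyi → burolyi   [rhotacism]
  burolyi → purolyi   [unconditioned shift]
  purolyi → puroryi   [unconditioned shift]
  puroryi → pororyi   [pre-rhotic lowering]
  giving Mominan pororyi.
The regular Mominan reflex would be 'pororyi', but the attested form is 'puporyi'. The correspondence is irregular, so they are not cognates (the Mominan form has a different source).

no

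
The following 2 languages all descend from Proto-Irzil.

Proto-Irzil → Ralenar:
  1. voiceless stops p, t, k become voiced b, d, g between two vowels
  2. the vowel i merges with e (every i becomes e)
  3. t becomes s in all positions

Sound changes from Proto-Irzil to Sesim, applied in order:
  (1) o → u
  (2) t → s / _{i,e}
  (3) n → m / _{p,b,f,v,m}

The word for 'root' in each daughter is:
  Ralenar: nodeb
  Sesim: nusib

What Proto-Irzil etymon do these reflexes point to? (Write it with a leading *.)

Position 2: Ralenar has o, Sesim has u. Ralenar preserves o here (none of its changes turn any other segment into o), so the proto-segment is *o.
Position 3: Ralenar has d, Sesim has s. Taking the neighbouring segments as reconstructed: Ralenar d could go back to *t or *d; Sesim s could go back to *t or *s — the one source consistent with every daughter is *t.
Position 4: Ralenar has e, Sesim has i. Sesim preserves i here (none of its changes turn any other segment into i), so the proto-segment is *i.
Continuing position by position gives *notib; check it forward:
Ralenar: *notib > nodib > nodeb  (by intervocalic voicing, vowel merger)
Sesim: *notib > nutib > nusib  (by vowel merger, palatalisation)
Only *notib yields all of Ralenar nodeb, Sesim nusib.

*notib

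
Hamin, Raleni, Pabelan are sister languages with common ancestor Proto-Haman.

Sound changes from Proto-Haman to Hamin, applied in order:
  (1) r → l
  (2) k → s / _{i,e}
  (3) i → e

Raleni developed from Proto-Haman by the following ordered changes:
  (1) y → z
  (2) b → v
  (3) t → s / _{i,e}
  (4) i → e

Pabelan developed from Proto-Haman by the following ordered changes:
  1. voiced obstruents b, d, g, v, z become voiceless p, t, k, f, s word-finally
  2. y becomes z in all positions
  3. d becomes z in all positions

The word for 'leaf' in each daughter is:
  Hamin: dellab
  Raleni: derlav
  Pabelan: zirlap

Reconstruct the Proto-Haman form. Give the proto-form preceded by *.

Position 1: Hamin has d, Raleni has d, Pabelan has z. Hamin preserves d here (none of its changes turn any other segment into d), so the proto-segment is *d.
Position 6: Hamin has b, Raleni has v, Pabelan has p. Hamin preserves b here (none of its changes turn any other segment into b), so the proto-segment is *b.
Position 2: Hamin has e, Raleni has e, Pabelan has i. Pabelan preserves i here (none of its changes turn any other segment into i), so the proto-segment is *i.
Continuing position by position gives *dirlab; check it forward:
Hamin: *dirlab
  dirlab → dillab   [unconditioned shift]
  dillab (rule 2 does not apply)
  dillab → dellab   [vowel merger]
  giving Hamin dellab.
Raleni: start from *dirlab.
  rule 1: no change — dirlab
  rule 2 (unconditioned shift): dirlab → dirlav
  rule 3: no change — dirlav
  rule 4 (vowel merger): dirlav → derlav
  ⇒ Raleni derlav
Pabelan: start from *dirlab.
  rule 1 (final devoicing): dirlab → dirlap
  rule 2: no change — dirlap
  rule 3 (unconditioned shift): dirlap → zirlap
  ⇒ Pabelan zirlap
No other proto-form is consistent with every reflex, so the reconstruction is *dirlab.

*dirlab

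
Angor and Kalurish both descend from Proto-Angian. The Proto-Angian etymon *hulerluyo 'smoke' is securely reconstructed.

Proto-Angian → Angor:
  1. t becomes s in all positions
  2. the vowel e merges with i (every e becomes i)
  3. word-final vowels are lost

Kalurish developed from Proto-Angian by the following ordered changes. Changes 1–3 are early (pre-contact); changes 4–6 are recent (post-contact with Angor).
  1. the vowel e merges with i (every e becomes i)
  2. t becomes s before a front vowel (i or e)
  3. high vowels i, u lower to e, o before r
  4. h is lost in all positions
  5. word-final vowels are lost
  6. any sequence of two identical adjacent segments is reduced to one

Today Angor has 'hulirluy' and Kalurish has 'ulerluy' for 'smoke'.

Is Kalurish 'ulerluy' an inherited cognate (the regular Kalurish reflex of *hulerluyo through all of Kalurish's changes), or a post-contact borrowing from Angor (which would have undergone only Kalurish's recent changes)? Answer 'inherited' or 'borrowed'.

If inherited, *hulerluyo would pass through all of Kalurish's changes:
Kalurish: *hulerluyo > hulirluyo > hulerluyo > ulerluyo > ulerluy  (by vowel merger, pre-rhotic lowering, h-loss, apocope)
If borrowed from Angor 'hulirluy' after the early changes, it would undergo only the recent ones:
  rule 4 (h-loss): hulirluy → ulirluy
  rule 5 (apocope): no change (ulirluy)
  rule 6 (degemination): no change (ulirluy)
  ⇒ as a loan: ulirluy
Kalurish 'ulerluy' matches the inherited outcome exactly, so it is an inherited cognate, not a loan.

inherited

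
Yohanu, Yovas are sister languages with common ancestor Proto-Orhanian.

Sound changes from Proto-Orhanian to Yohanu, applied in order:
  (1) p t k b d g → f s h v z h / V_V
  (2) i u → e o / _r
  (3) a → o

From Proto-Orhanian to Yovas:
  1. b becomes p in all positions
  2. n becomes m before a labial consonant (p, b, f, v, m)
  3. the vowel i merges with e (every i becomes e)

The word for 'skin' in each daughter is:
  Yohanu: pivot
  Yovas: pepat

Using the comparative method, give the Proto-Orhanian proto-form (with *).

Position 4: Yohanu has o, Yovas has a. Yovas preserves a here (none of its changes turn any other segment into a), so the proto-segment is *a.
Position 3: Yohanu has v, Yovas has p. Taking the neighbouring segments as reconstructed: Yohanu v could go back to *b or *v; Yovas p could go back to *p or *b — the one source consistent with every daughter is *b.
Position 2: Yohanu has i, Yovas has e. Yohanu preserves i here (none of its changes turn any other segment into i), so the proto-segment is *i.
The remaining positions agree across the daughters. Check the candidate against every language:
Yohanu: start from *pibat.
  rule 1 (intervocalic lenition): pibat → pivat
  rule 2: no change — pivat
  rule 3 (vowel merger): pivat → pivot
  ⇒ Yohanu pivot
Yovas: *pibat
  pibat → pipat   [unconditioned shift]
  pipat (rule 2 does not apply)
  pipat → pepat   [vowel merger]
  giving Yovas pepat.
Only *pibat yields all of Yohanu pivot, Yovas pepat.

*pibat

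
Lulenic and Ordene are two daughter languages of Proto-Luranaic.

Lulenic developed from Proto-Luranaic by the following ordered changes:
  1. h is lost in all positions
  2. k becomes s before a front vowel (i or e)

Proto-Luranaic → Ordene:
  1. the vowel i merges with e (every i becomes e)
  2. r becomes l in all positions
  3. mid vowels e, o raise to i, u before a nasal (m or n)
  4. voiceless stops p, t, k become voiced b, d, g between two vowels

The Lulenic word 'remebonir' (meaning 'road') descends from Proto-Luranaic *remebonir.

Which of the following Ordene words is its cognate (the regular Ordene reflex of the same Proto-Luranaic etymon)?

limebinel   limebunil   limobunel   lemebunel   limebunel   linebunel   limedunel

Ordene: *remebonir > remeboner > lemebonel > limebunel  (by vowel merger, unconditioned shift, pre-nasal raising)
The other candidates each miss or misapply at least one Ordene change.

limebunel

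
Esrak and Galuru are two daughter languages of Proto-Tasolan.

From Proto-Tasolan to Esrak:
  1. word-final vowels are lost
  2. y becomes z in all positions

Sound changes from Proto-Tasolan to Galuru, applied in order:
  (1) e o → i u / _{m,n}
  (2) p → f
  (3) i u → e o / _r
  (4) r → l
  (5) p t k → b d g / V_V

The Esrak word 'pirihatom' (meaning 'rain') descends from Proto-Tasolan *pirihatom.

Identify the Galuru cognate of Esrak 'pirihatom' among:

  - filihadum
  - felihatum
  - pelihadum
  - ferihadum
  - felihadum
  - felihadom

felihadum

Galuru: *pirihatom
  pirihatom → pirihatum   [pre-nasal raising]
  pirihatum → firihatum   [unconditioned shift]
  firihatum → ferihatum   [pre-rhotic lowering]
  ferihatum → felihatum   [unconditioned shift]
  felihatum → felihadum   [intervocalic voicing]
  giving Galuru felihadum.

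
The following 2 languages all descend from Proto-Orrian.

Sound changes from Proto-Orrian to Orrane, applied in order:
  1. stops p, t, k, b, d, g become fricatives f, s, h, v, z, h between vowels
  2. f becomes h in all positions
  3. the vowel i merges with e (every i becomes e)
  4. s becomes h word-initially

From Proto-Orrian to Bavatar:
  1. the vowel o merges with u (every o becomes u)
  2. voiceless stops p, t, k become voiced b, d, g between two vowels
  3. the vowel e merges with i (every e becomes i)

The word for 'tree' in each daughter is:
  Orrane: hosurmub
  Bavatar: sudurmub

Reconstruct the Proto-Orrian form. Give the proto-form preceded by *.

Position 3: Orrane has s, Bavatar has d. Taking the neighbouring segments as reconstructed: Orrane s could go back to *t or *s; Bavatar d could go back to *t or *d — the one source consistent with every daughter is *t.
Position 1: Orrane has h, Bavatar has s. Bavatar preserves s here (none of its changes turn any other segment into s), so the proto-segment is *s.
Position 2: Orrane has o, Bavatar has u. Orrane preserves o here (none of its changes turn any other segment into o), so the proto-segment is *o.
Verify the candidate proto-form against each daughter:
Orrane: *soturmub > sosurmub > hosurmub  (by intervocalic lenition, debuccalisation)
Bavatar: start from *soturmub.
  rule 1 (vowel merger): soturmub → suturmub
  rule 2 (intervocalic voicing): suturmub → sudurmub
  rule 3: no change — sudurmub
  ⇒ Bavatar sudurmub
*soturmub is the unique common source.

*soturmub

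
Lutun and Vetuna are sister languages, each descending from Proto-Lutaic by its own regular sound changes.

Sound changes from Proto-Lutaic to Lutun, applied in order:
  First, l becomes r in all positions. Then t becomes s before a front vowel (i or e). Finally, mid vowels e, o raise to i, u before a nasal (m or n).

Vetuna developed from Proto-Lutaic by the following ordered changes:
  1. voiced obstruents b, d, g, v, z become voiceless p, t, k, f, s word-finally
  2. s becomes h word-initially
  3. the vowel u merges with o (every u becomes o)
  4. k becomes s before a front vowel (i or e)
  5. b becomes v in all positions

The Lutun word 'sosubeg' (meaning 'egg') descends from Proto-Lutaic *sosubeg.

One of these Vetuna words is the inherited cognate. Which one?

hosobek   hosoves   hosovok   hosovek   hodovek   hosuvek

hosovek

Vetuna: *sosubeg
  sosubeg → sosubek   [final devoicing]
  sosubek → hosubek   [debuccalisation]
  hosubek → hosobek   [vowel merger]
  hosobek (rule 4 does not apply)
  hosobek → hosovek   [unconditioned shift]
  giving Vetuna hosovek.
Among the options, 'hosovek' alone shows every Vetuna change applied in order.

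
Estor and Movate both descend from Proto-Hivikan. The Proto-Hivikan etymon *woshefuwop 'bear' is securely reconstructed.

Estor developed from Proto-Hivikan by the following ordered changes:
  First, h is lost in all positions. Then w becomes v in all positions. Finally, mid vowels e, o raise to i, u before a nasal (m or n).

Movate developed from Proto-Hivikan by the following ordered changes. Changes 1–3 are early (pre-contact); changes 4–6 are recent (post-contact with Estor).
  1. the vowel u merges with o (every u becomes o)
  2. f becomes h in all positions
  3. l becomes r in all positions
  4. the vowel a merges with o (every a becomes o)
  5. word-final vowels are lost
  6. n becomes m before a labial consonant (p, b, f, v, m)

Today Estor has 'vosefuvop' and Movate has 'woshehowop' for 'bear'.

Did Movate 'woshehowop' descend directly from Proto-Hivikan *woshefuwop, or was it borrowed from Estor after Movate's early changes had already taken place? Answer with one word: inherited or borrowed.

inherited

If inherited, *woshefuwop would pass through all of Movate's changes:
Movate: start from *woshefuwop.
  rule 1 (vowel merger): woshefuwop → woshefowop
  rule 2 (unconditioned shift): woshefowop → woshehowop
  rule 3: no change — woshehowop
  rule 4: no change — woshehowop
  rule 5: no change — woshehowop
  rule 6: no change — woshehowop
  ⇒ Movate woshehowop
If borrowed from Estor 'vosefuvop' after the early changes, it would undergo only the recent ones:
  rule 4 (vowel merger): no change (vosefuvop)
  rule 5 (apocope): no change (vosefuvop)
  rule 6 (nasal place assimilation): no change (vosefuvop)
  ⇒ as a loan: vosefuvop
Movate 'woshehowop' matches the inherited outcome exactly, so it is an inherited cognate, not a loan.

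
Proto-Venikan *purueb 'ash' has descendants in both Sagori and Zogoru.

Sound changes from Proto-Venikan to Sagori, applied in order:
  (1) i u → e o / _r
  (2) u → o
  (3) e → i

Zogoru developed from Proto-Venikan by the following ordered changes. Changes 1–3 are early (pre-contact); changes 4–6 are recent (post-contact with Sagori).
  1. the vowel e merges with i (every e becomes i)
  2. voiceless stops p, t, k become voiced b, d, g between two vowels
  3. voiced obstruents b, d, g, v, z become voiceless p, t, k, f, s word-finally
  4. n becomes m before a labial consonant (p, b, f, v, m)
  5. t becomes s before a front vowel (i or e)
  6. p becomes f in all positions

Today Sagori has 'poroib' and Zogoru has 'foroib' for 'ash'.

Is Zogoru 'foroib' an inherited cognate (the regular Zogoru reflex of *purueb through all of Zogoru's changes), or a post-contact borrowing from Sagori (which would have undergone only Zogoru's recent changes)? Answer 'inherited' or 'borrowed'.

If inherited, *purueb would pass through all of Zogoru's changes:
Zogoru: *purueb
  purueb → puruib   [vowel merger]
  puruib (rule 2 does not apply)
  puruib → puruip   [final devoicing]
  puruip (rule 4 does not apply)
  puruip (rule 5 does not apply)
  puruip → furuif   [unconditioned shift]
  giving Zogoru furuif.
If borrowed from Sagori 'poroib' after the early changes, it would undergo only the recent ones:
  rule 4 (nasal place assimilation): no change (poroib)
  rule 5 (palatalisation): no change (poroib)
  rule 6 (unconditioned shift): poroib → foroib
  ⇒ as a loan: foroib
Zogoru 'foroib' matches the loan outcome 'foroib', not the inherited 'furuif' — it skipped the early Zogoru changes, so it was borrowed from Sagori.

borrowed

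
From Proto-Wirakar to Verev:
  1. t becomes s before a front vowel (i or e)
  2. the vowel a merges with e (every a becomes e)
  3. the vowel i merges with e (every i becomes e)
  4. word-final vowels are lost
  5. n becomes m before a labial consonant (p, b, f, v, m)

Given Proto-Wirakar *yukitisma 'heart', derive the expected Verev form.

Verev: *yukitisma > yukisisma > yukisisme > yukesesme > yukesesm  (by palatalisation, vowel merger, vowel merger, apocope)

yukesesm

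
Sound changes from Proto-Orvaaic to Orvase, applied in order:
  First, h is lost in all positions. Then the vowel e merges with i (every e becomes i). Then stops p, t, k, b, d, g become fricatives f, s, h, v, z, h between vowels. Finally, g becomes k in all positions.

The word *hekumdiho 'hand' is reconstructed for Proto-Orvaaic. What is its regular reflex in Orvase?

ihumdio

Orvase: start from *hekumdiho.
  rule 1 (h-loss): hekumdiho → ekumdio
  rule 2 (vowel merger): ekumdio → ikumdio
  rule 3 (intervocalic lenition): ikumdio → ihumdio
  rule 4: no change — ihumdio
  ⇒ Orvase ihumdio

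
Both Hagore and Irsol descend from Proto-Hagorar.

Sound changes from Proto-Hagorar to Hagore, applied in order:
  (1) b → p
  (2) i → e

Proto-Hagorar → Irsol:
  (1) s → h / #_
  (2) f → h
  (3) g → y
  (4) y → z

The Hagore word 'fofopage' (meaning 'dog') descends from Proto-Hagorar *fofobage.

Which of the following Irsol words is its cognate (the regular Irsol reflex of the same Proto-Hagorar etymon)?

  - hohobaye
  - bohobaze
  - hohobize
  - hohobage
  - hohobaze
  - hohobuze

Irsol: start from *fofobage.
  rule 1: no change — fofobage
  rule 2 (unconditioned shift): fofobage → hohobage
  rule 3 (unconditioned shift): hohobage → hohobaye
  rule 4 (unconditioned shift): hohobaye → hohobaze
  ⇒ Irsol hohobaze
Among the options, 'hohobaze' alone shows every Irsol change applied in order.

hohobaze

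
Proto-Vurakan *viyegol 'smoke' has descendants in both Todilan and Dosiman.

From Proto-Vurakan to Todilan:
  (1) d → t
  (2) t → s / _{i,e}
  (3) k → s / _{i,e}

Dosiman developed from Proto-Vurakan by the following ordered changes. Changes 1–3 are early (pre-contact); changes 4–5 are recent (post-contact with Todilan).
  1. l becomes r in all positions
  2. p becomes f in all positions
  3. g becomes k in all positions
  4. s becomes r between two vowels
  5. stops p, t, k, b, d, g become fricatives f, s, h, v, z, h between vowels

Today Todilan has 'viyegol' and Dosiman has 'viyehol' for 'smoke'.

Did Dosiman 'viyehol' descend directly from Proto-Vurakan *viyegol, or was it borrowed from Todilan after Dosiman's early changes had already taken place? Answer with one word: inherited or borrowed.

If inherited, *viyegol would pass through all of Dosiman's changes:
Dosiman: *viyegol > viyegor > viyekor > viyehor  (by unconditioned shift, unconditioned shift, intervocalic lenition)
If borrowed from Todilan 'viyegol' after the early changes, it would undergo only the recent ones:
  rule 4 (rhotacism): no change (viyegol)
  rule 5 (intervocalic lenition): viyegol → viyehol
  ⇒ as a loan: viyehol
Dosiman 'viyehol' matches the loan outcome 'viyehol', not the inherited 'viyehor' — it skipped the early Dosiman changes, so it was borrowed from Todilan.

borrowed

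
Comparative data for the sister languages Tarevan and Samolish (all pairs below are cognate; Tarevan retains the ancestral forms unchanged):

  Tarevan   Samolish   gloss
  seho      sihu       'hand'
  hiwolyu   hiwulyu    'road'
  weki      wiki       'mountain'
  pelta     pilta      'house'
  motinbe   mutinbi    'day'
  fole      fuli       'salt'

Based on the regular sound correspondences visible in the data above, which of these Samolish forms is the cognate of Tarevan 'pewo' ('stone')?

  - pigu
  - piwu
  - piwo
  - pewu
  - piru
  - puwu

piwu

seho ~ sihu, weki ~ wiki — Tarevan e corresponds to Samolish i after a consonant, before a consonant other than r, m, n, p, b, f, v.
seho ~ sihu — Tarevan o corresponds to Samolish u word-finally.
Applying these to Tarevan 'pewo':
  pewo → piwo   (e→i after a consonant, before a consonant other than r, m, n, p, b, f, v)
  piwo → piwu   (o→u word-finally)
So the Samolish cognate is 'piwu'.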